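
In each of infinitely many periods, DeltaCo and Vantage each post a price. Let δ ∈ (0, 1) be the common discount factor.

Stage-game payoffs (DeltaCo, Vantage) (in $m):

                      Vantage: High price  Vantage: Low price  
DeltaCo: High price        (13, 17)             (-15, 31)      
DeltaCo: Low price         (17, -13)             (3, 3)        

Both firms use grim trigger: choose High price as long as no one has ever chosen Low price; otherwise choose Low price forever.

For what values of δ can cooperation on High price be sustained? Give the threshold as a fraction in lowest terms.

DeltaCo's threshold: (17−13)/(17−3) = 2/7.
Vantage's threshold: (31−17)/(31−3) = 1/2.
2/7 < 1/2, so Vantage binds and δ* = 1/2.

1/2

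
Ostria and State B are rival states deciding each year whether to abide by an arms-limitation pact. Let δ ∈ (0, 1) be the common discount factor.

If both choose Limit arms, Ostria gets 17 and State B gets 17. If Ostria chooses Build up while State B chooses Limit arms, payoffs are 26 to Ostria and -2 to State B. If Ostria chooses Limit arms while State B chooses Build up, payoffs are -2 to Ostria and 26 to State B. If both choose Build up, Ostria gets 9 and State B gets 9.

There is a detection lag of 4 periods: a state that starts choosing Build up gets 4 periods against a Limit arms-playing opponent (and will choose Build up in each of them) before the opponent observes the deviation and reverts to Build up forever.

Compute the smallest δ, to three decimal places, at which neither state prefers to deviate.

Deviating for the 4 undetected periods gains 26−17 = 9 per period over cooperation, then loses 17−9 = 8 per period forever once punishment starts.
Gain: 9(1 + δ + … + δ^3); loss: 8·δ^4/(1−δ).
No profitable deviation ⇔ 9(1−δ^4) ≤ 8·δ^4, i.e. δ^4 ≥ 9/(9+8) = 9/17.
Hence δ ≥ (9/17)^(1/4) ≈ 0.853.

0.853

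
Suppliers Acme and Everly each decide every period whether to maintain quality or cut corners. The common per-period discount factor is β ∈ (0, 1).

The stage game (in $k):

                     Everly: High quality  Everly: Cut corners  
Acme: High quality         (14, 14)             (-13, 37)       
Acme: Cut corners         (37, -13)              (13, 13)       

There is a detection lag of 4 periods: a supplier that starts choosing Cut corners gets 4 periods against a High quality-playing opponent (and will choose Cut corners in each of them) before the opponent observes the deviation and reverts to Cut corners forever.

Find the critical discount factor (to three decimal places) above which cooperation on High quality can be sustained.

A deviator earns 37 for 4 periods, then 13 forever; cooperating earns 14 forever. Multiplying the IC by (1−β):
14 ≥ 37(1−β^4) + 13β^4, so 24·β^4 ≥ 23 and β^4 ≥ 23/24.
β ≥ (23/24)^(1/4) ≈ 0.989.

0.989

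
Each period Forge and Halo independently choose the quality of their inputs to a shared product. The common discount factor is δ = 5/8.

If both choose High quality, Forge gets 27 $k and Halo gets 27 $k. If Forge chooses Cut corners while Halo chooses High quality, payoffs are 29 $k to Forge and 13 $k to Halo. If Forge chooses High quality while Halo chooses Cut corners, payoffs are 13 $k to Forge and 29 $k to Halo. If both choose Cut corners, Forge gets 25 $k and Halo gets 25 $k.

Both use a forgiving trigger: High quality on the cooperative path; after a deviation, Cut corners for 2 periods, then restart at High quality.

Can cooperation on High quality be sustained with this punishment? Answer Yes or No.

IC: δ+…+δ^2 ≥ (29−27)/(27−25) = 1.
At δ = 5/8: partial sum = 1.0156 ≥ 1.0000. Cooperation sustainable.

Yes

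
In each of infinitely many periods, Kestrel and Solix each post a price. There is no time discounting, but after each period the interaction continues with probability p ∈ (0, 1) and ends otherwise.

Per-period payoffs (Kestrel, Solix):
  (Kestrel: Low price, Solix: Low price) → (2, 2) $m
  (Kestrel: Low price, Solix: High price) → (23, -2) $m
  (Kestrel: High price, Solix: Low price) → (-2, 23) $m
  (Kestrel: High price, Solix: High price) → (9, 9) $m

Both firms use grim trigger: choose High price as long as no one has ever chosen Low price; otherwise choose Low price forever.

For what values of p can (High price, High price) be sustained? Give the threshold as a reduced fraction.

With no time discounting, the continuation probability p plays the role of the discount factor.
Grim-trigger IC: 9/(1−p) ≥ 23 + 2p/(1−p) ⇒ p ≥ (23−9)/(23−2) = 2/3.

2/3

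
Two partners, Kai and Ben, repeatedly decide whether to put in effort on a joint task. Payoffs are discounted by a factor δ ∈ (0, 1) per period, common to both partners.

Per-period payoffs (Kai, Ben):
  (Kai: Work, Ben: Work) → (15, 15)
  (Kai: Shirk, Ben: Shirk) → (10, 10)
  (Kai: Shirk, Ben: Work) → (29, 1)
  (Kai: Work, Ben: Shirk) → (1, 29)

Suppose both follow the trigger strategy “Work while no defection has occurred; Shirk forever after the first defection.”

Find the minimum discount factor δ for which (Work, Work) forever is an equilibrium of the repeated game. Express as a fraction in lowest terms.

14/19

Cooperation forever yields 15 each period: 15/(1−δ).
Deviating yields 29 once, then 10 forever: 29 + 10δ/(1−δ).
No profitable deviation requires 15/(1−δ) ≥ 29 + 10δ/(1−δ).
Multiplying by (1−δ): 15 ≥ 29(1−δ) + 10δ = 29 − 19δ.
So 19δ ≥ 14, i.e. δ ≥ 14/19.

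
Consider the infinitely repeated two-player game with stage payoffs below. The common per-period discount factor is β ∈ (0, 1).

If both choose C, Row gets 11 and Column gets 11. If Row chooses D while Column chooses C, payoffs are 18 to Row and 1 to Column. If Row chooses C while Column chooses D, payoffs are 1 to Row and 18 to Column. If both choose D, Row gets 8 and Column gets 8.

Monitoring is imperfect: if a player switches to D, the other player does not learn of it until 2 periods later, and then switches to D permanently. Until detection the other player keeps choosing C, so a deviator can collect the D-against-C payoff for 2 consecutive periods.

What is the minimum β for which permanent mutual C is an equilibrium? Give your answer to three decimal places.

The best deviation is to choose D for all 2 undetected periods, earning 18 each, then 8 forever once detected.
Deviation value: 18(1−β^2)/(1−β) + 8β^2/(1−β); cooperation value: 11/(1−β).
IC: 11 ≥ 18(1−β^2) + 8β^2 = 18 − 10β^2.
So β^2 ≥ 7/10, giving β ≥ (7/10)^(1/2) ≈ 0.837.

0.837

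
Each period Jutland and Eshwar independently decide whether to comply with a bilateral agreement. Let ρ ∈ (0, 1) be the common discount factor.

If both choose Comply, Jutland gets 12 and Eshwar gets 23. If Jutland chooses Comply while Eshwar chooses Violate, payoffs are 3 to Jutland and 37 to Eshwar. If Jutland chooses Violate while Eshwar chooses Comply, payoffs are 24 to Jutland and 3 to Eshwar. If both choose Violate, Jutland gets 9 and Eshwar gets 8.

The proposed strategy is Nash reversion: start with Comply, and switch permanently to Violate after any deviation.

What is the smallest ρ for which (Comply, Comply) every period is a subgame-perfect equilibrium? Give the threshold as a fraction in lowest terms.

4/5

For Jutland: deviation gain 24−12 = 12, per-period punishment loss 12−9 = 3. IC gives ρ ≥ 12/15 = 4/5.
For Eshwar: gain 14, loss 15 per period, so ρ ≥ 14/29.
The tighter constraint is Jutland's, so cooperation needs ρ ≥ 4/5.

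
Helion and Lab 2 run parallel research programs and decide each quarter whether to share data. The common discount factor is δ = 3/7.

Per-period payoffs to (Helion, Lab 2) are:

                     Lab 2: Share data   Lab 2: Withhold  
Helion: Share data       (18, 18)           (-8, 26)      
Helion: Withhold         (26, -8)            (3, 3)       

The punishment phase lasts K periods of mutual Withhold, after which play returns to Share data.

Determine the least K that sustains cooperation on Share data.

No profitable deviation requires (18−3)(δ+…+δ^K) ≥ 26−18, i.e. δ+…+δ^K ≥ 8/15 ≈ 0.5333.
With δ = 3/7, the partial sums are K=1: 0.4286, K=2: 0.6122.
K = 2 is the first length at which the sum reaches 0.5333.

2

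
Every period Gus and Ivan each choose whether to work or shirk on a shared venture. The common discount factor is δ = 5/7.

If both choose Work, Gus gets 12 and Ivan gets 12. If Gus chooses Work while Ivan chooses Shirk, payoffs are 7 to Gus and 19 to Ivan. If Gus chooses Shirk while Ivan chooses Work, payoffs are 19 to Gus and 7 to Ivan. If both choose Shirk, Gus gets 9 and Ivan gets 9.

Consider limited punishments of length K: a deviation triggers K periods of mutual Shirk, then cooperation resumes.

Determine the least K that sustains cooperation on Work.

9

Need Σ_{k=1}^{K} δ^k ≥ (19−12)/(12−9) = 2.3333 at δ = 5/7.
At K = 8 the sum is 2.3306 < 2.3333; at K = 9 it is 2.3790 ≥ 2.3333.
So the minimum punishment length is K = 9.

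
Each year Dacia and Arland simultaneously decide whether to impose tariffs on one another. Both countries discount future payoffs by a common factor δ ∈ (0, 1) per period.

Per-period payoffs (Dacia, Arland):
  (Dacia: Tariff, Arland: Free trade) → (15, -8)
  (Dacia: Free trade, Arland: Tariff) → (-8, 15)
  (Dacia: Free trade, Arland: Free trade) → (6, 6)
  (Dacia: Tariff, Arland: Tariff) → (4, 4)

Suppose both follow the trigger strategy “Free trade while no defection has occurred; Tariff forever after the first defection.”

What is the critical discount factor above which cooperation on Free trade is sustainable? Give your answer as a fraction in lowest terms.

Under grim trigger the critical discount factor is (T−C)/(T−P) with T = 15, C = 6, P = 4.
δ* = (15−6)/(15−4) = 9/11.

9/11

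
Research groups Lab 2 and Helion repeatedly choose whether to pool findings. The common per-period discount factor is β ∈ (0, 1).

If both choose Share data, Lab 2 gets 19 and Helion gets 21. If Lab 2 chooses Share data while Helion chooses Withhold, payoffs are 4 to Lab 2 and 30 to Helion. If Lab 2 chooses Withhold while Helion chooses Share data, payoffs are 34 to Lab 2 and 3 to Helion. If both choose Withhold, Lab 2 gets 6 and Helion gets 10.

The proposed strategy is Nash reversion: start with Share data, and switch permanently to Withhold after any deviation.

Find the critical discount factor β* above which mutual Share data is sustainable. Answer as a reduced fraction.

For Lab 2: deviation gain 34−19 = 15, per-period punishment loss 19−6 = 13. IC gives β ≥ 15/28.
For Helion: gain 9, loss 11 per period, so β ≥ 9/20.
The tighter constraint is Lab 2's, so cooperation needs β ≥ 15/28.

15/28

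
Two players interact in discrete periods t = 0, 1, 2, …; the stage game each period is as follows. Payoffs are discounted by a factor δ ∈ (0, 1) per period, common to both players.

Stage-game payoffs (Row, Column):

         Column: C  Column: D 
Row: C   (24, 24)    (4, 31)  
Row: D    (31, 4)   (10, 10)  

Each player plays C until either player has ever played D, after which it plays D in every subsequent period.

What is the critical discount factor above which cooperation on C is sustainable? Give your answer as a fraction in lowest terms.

1/3

One-period gain from deviating is 31 − 24 = 7. The loss is 24 − 10 = 14 in every subsequent period, with present value 14·δ/(1−δ).
Deviation is unprofitable when 14·δ/(1−δ) ≥ 7, i.e. δ/(1−δ) ≥ 1/2.
Equivalently δ ≥ 7/(7+14) = 1/3.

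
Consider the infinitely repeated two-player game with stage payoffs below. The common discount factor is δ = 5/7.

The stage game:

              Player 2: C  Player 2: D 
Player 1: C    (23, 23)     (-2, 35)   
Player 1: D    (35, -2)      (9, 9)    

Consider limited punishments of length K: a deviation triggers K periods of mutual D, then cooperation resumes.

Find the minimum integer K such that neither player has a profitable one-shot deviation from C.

Need Σ_{k=1}^{K} δ^k ≥ (35−23)/(23−9) = 0.8571 at δ = 5/7.
At K = 1 the sum is 0.7143 < 0.8571; at K = 2 it is 1.2245 ≥ 0.8571.
So the minimum punishment length is K = 2.

2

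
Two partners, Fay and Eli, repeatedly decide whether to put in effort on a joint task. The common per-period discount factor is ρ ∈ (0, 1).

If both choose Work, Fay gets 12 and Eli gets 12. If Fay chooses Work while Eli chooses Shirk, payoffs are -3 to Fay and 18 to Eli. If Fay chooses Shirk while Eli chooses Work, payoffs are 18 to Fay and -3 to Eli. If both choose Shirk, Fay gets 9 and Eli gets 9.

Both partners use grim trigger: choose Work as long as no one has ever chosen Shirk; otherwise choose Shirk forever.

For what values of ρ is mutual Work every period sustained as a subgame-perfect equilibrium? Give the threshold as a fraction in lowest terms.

Under grim trigger the critical discount factor is (T−C)/(T−P) with T = 18, C = 12, P = 9.
ρ* = (18−12)/(18−9) = 6/9 = 2/3.

2/3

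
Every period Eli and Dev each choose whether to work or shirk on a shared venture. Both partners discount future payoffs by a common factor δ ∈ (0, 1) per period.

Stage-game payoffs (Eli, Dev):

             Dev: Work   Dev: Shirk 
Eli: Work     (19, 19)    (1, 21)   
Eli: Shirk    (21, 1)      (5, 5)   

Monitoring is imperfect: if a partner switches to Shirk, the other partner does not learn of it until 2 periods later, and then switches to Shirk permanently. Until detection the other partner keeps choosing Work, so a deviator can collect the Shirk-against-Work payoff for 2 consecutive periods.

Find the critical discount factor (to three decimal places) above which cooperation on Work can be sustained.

Deviating for the 2 undetected periods gains 21−19 = 2 per period over cooperation, then loses 19−5 = 14 per period forever once punishment starts.
Gain: 2(1 + δ + … + δ^1); loss: 14·δ^2/(1−δ).
No profitable deviation ⇔ 2(1−δ^2) ≤ 14·δ^2, i.e. δ^2 ≥ 2/(2+14) = 1/8.
Hence δ ≥ (1/8)^(1/2) ≈ 0.354.

0.354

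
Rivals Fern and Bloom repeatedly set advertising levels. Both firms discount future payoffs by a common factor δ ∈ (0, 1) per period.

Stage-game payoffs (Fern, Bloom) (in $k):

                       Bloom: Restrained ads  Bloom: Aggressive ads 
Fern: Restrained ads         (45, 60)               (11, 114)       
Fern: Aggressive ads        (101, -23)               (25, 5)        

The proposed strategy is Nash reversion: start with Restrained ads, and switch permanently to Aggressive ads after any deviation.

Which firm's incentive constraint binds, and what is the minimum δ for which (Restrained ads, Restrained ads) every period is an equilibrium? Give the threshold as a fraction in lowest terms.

Fern; δ ≥ 14/19

Fern's threshold: (101−45)/(101−25) = 14/19.
Bloom's threshold: (114−60)/(114−5) = 54/109.
14/19 > 54/109, so Fern binds and δ* = 14/19.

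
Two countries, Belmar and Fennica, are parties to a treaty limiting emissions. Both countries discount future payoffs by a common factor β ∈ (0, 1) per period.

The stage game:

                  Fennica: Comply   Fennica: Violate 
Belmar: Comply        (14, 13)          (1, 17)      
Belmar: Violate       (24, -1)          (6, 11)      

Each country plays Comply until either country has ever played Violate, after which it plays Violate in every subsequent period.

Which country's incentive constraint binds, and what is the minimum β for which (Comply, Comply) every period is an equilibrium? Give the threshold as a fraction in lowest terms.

Belmar: cooperation gives 14 each period; deviation gives 24 once then 6 forever.
  14/(1−β) ≥ 24 + 6β/(1−β) ⇒ β ≥ 10/18 = 5/9.
Fennica: cooperation gives 13 each period; deviation gives 17 once then 11 forever.
  β ≥ 4/6 = 2/3.
Both must hold, so the binding constraint is Fennica's: β ≥ 2/3.

Fennica; β ≥ 2/3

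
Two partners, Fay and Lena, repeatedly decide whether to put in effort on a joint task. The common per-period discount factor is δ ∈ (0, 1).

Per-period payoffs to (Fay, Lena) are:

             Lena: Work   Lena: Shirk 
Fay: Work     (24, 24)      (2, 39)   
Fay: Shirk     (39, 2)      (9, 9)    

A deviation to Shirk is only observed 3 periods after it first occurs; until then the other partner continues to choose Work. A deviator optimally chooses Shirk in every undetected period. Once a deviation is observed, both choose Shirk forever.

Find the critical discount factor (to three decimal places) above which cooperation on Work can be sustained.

0.794

The best deviation is to choose Shirk for all 3 undetected periods, earning 39 each, then 9 forever once detected.
Deviation value: 39(1−δ^3)/(1−δ) + 9δ^3/(1−δ); cooperation value: 24/(1−δ).
IC: 24 ≥ 39(1−δ^3) + 9δ^3 = 39 − 30δ^3.
So δ^3 ≥ 15/30 = 1/2, giving δ ≥ (1/2)^(1/3) ≈ 0.794.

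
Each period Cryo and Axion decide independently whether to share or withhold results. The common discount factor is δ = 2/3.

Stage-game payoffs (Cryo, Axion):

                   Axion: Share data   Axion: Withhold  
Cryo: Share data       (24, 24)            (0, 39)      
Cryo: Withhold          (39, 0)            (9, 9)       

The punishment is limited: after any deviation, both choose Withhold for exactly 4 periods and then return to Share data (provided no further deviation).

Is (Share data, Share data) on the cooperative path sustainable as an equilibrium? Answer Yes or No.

IC: δ+…+δ^4 ≥ (39−24)/(24−9) = 1.
At δ = 2/3: partial sum = 1.6049 ≥ 1.0000. Cooperation sustainable.

Yes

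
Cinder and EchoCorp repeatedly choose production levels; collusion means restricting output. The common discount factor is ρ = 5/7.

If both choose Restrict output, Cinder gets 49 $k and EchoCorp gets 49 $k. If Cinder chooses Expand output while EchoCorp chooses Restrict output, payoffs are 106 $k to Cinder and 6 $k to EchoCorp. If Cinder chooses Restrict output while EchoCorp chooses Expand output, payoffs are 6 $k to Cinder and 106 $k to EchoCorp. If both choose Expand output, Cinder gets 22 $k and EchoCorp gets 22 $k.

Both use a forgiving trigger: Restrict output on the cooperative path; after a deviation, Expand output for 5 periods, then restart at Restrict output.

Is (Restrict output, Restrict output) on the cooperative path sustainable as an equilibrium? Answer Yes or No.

Comparing payoff streams over the 6 periods until play realigns: cooperate → 49(1+ρ+…+ρ^5); deviate → 106 + 22(ρ+…+ρ^5).
Cooperation is sustained iff (49−22)(ρ+…+ρ^5) ≥ 106−49.
ρ+…+ρ^5 = 5/7·(1−(5/7)^5)/(1−5/7) = 2.0352, and (106−49)/(49−22) = 2.1111.
2.0352 < 2.1111, so cooperation is not sustainable.

No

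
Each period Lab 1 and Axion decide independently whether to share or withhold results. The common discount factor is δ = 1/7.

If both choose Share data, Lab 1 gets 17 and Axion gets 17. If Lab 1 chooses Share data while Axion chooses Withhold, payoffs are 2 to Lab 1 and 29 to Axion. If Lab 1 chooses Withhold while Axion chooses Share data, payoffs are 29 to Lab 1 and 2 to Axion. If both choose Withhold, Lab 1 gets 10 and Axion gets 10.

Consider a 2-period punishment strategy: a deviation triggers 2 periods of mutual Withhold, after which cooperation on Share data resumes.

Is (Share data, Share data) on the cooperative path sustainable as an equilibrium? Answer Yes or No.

A one-shot deviation gives 29 now, then 10 for 2 periods, then back to 17.
Gain from deviating: (29−17) today; loss: (17−10) in each of the next 2 periods.
No-deviation condition: (17−10)(δ+…+δ^2) ≥ 29−17, i.e. δ+…+δ^2 ≥ 12/7.
At δ = 1/7: δ+…+δ^2 = 0.1633 < 1.7143.
So cooperation is not sustainable.

No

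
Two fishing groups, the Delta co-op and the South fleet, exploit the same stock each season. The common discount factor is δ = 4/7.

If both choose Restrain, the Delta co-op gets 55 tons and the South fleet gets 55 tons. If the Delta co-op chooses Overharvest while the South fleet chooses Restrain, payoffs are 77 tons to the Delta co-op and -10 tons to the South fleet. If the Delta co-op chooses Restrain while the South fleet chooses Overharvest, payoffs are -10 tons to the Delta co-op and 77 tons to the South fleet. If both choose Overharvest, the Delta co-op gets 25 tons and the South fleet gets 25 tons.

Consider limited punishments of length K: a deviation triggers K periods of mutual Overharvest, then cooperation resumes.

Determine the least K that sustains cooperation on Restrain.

2

Need Σ_{k=1}^{K} δ^k ≥ (77−55)/(55−25) = 0.7333 at δ = 4/7.
At K = 1 the sum is 0.5714 < 0.7333; at K = 2 it is 0.8980 ≥ 0.7333.
So the minimum punishment length is K = 2.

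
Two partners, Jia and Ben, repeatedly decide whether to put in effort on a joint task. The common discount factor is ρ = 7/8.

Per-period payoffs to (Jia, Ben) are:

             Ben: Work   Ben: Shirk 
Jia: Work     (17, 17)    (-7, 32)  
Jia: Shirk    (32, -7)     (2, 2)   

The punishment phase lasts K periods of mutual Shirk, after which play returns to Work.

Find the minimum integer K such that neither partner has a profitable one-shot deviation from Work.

2

IC: ρ(1−ρ^K)/(1−ρ) ≥ (32−17)/(17−2) = 1.
With ρ = 7/8: need 1 − ρ^K ≥ 1·(1−7/8)/(7/8), i.e. ρ^K ≤ 0.8571.
Since (7/8)^1 = 0.8750 and (7/8)^2 = 0.7656, the smallest such K is 2.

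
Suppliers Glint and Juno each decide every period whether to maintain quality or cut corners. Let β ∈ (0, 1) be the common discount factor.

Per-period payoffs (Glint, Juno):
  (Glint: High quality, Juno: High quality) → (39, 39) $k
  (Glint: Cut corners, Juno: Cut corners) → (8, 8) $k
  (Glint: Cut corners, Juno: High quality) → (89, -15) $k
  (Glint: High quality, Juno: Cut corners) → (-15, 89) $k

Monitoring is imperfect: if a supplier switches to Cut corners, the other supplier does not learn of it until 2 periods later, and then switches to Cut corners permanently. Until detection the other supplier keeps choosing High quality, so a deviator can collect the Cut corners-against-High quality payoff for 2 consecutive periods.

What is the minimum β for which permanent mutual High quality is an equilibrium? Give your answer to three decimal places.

A deviator earns 89 for 2 periods, then 8 forever; cooperating earns 39 forever. Multiplying the IC by (1−β):
39 ≥ 89(1−β^2) + 8β^2, so 81·β^2 ≥ 50 and β^2 ≥ 50/81.
β ≥ (50/81)^(1/2) ≈ 0.786.

0.786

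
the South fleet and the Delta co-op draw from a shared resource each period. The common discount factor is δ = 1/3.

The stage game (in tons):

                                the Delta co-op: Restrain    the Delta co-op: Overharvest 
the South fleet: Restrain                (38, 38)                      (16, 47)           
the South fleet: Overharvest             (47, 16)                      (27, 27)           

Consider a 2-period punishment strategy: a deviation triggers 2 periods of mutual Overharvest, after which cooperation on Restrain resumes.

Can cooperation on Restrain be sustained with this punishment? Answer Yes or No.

Comparing payoff streams over the 3 periods until play realigns: cooperate → 38(1+δ+…+δ^2); deviate → 47 + 27(δ+…+δ^2).
Cooperation is sustained iff (38−27)(δ+…+δ^2) ≥ 47−38.
δ+…+δ^2 = 1/3·(1−(1/3)^2)/(1−1/3) = 0.4444, and (47−38)/(38−27) = 0.8182.
0.4444 < 0.8182, so cooperation is not sustainable.

No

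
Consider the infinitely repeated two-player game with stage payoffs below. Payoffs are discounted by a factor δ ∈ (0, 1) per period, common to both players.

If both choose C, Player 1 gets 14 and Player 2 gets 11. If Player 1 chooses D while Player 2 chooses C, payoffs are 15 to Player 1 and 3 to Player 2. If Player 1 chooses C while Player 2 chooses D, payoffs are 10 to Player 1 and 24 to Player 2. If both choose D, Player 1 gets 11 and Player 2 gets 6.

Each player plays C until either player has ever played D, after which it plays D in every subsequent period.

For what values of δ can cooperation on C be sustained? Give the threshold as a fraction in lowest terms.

Player 1: cooperation gives 14 each period; deviation gives 15 once then 11 forever.
  14/(1−δ) ≥ 15 + 11δ/(1−δ) ⇒ δ ≥ 1/4.
Player 2: cooperation gives 11 each period; deviation gives 24 once then 6 forever.
  δ ≥ 13/18.
Both must hold, so the binding constraint is Player 2's: δ ≥ 13/18.

13/18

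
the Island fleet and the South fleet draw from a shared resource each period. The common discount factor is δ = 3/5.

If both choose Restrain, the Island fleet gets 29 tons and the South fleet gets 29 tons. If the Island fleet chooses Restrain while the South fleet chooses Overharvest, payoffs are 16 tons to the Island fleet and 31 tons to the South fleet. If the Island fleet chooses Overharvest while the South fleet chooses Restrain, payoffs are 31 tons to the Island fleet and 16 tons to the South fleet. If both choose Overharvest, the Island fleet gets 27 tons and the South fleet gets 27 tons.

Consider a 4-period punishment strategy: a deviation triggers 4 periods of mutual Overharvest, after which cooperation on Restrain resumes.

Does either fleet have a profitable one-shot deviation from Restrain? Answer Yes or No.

A one-shot deviation gives 31 now, then 27 for 4 periods, then back to 29.
Gain from deviating: (31−29) today; loss: (29−27) in each of the next 4 periods.
No-deviation condition: (29−27)(δ+…+δ^4) ≥ 31−29, i.e. δ+…+δ^4 ≥ 1.
At δ = 3/5: δ+…+δ^4 = 1.3056 ≥ 1.0000.
So cooperation is sustainable.

No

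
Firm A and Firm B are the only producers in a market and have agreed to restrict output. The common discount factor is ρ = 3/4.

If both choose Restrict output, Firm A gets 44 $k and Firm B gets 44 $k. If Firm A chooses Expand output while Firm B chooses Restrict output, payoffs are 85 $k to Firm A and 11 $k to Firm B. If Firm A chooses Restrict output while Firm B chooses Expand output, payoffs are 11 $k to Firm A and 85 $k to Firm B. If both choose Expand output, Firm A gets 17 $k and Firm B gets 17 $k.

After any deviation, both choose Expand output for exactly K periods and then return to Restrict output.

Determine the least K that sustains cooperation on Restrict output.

Need Σ_{k=1}^{K} ρ^k ≥ (85−44)/(44−17) = 1.5185 at ρ = 3/4.
At K = 2 the sum is 1.3125 < 1.5185; at K = 3 it is 1.7344 ≥ 1.5185.
So the minimum punishment length is K = 3.

3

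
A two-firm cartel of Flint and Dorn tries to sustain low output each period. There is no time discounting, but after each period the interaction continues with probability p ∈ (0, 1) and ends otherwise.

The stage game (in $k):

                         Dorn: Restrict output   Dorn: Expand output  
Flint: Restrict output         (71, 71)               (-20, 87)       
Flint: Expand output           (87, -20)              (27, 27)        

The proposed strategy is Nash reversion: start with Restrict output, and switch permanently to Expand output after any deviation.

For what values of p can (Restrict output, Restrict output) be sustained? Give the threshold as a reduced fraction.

Expected cooperation value is 71 + p·71 + p²·71 + … = 71/(1−p); deviation gives 87 + p·27/(1−p).
71 ≥ 87(1−p) + 27p ⇒ 60p ≥ 16 ⇒ p ≥ 16/60 = 4/15.

4/15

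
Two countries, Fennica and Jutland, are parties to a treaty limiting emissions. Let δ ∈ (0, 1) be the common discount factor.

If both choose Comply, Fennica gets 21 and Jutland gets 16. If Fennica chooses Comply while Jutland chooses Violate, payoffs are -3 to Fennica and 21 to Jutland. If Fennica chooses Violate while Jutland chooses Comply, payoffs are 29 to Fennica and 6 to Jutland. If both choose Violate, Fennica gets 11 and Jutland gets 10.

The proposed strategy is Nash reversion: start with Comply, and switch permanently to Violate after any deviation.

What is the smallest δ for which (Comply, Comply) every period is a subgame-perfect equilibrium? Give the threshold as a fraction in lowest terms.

Fennica: cooperation gives 21 each period; deviation gives 29 once then 11 forever.
  21/(1−δ) ≥ 29 + 11δ/(1−δ) ⇒ δ ≥ 8/18 = 4/9.
Jutland: cooperation gives 16 each period; deviation gives 21 once then 10 forever.
  δ ≥ 5/11.
Both must hold, so the binding constraint is Jutland's: δ ≥ 5/11.

5/11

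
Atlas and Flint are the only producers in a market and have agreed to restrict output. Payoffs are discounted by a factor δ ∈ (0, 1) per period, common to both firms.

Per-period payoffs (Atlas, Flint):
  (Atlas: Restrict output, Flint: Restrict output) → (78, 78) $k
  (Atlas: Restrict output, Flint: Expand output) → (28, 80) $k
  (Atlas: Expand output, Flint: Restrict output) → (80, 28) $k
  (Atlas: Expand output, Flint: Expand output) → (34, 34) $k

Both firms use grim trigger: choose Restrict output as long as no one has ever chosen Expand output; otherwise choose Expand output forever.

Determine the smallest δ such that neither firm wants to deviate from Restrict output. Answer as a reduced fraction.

1/23

78/(1−δ) ≥ 80 + 34δ/(1−δ)
78 ≥ 80 − 46δ
δ ≥ 2/46 = 1/23.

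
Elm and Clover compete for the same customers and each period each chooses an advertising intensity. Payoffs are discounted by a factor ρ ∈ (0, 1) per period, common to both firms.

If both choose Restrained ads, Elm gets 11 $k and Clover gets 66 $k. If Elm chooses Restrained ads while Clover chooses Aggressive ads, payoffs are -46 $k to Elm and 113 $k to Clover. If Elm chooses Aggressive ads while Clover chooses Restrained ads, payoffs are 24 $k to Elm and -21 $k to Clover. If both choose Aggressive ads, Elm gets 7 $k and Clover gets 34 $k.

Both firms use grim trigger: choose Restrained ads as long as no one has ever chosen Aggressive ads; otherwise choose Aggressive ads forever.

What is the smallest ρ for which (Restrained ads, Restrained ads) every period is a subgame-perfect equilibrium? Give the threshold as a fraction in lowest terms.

13/17

Elm's threshold: (24−11)/(24−7) = 13/17.
Clover's threshold: (113−66)/(113−34) = 47/79.
13/17 > 47/79, so Elm binds and ρ* = 13/17.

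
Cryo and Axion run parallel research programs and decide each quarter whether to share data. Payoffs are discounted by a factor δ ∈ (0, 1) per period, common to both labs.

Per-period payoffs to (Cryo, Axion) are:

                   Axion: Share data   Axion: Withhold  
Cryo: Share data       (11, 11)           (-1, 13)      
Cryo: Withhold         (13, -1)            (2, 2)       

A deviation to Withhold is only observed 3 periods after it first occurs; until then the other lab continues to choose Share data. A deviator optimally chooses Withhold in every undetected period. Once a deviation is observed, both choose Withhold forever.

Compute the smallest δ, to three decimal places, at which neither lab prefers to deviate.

0.567

The best deviation is to choose Withhold for all 3 undetected periods, earning 13 each, then 2 forever once detected.
Deviation value: 13(1−δ^3)/(1−δ) + 2δ^3/(1−δ); cooperation value: 11/(1−δ).
IC: 11 ≥ 13(1−δ^3) + 2δ^3 = 13 − 11δ^3.
So δ^3 ≥ 2/11, giving δ ≥ (2/11)^(1/3) ≈ 0.567.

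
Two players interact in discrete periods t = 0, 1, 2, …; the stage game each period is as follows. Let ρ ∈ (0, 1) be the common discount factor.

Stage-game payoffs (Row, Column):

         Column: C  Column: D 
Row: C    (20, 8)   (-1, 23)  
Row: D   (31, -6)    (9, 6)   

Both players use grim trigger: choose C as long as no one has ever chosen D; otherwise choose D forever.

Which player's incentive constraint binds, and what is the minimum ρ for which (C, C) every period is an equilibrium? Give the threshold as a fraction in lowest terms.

Row's threshold: (31−20)/(31−9) = 1/2.
Column's threshold: (23−8)/(23−6) = 15/17.
1/2 < 15/17, so Column binds and ρ* = 15/17.

Column; ρ ≥ 15/17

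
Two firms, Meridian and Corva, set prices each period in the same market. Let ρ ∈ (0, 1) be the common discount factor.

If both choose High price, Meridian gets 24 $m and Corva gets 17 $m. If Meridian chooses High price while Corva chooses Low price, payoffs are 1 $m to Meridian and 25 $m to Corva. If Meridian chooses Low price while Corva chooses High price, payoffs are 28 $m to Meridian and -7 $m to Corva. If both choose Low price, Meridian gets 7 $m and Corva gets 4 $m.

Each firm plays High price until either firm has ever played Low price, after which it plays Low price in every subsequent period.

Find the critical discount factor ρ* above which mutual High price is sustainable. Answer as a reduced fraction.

8/21

For Meridian: deviation gain 28−24 = 4, per-period punishment loss 24−7 = 17. IC gives ρ ≥ 4/21.
For Corva: gain 8, loss 13 per period, so ρ ≥ 8/21.
The tighter constraint is Corva's, so cooperation needs ρ ≥ 8/21.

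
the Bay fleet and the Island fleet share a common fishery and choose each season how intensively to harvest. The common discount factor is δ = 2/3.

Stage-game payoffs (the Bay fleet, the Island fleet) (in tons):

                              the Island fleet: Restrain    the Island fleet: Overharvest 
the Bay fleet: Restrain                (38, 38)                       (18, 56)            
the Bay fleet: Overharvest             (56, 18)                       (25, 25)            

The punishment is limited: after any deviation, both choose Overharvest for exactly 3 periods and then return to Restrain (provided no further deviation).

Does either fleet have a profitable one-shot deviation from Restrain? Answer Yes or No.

Comparing payoff streams over the 4 periods until play realigns: cooperate → 38(1+δ+…+δ^3); deviate → 56 + 25(δ+…+δ^3).
Cooperation is sustained iff (38−25)(δ+…+δ^3) ≥ 56−38.
δ+…+δ^3 = 2/3·(1−(2/3)^3)/(1−2/3) = 1.4074, and (56−38)/(38−25) = 1.3846.
1.4074 ≥ 1.3846, so cooperation is sustainable.

No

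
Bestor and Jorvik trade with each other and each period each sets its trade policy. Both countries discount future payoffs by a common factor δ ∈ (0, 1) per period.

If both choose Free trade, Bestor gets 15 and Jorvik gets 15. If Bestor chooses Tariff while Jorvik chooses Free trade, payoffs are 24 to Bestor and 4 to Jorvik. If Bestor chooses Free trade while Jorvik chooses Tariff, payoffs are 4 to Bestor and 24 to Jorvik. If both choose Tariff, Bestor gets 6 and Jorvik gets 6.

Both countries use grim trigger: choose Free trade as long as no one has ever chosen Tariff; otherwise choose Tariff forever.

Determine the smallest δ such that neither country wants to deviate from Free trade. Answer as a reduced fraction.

1/2

Cooperation forever yields 15 each period: 15/(1−δ).
Deviating yields 24 once, then 6 forever: 24 + 6δ/(1−δ).
No profitable deviation requires 15/(1−δ) ≥ 24 + 6δ/(1−δ).
Multiplying by (1−δ): 15 ≥ 24(1−δ) + 6δ = 24 − 18δ.
So 18δ ≥ 9, i.e. δ ≥ 9/18 = 1/2.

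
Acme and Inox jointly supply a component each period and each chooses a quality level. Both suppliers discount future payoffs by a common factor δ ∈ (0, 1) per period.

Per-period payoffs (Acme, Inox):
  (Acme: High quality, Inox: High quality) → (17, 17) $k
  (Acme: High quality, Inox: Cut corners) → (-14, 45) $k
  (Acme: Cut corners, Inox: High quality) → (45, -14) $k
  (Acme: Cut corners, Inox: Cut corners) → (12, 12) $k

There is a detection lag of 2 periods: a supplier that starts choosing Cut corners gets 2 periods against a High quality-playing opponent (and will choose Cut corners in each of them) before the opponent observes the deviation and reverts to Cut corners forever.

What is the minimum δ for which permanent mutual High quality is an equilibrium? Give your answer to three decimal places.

0.921

A deviator earns 45 for 2 periods, then 12 forever; cooperating earns 17 forever. Multiplying the IC by (1−δ):
17 ≥ 45(1−δ^2) + 12δ^2, so 33·δ^2 ≥ 28 and δ^2 ≥ 28/33.
δ ≥ (28/33)^(1/2) ≈ 0.921.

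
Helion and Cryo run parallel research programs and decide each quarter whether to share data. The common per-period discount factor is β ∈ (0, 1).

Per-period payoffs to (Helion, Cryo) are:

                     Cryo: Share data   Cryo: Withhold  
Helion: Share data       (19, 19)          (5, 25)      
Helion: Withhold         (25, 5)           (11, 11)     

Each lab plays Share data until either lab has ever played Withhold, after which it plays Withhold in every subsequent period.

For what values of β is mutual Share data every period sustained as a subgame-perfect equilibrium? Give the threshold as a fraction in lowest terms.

19/(1−β) ≥ 25 + 11β/(1−β)
19 ≥ 25 − 14β
β ≥ 6/14 = 3/7.

3/7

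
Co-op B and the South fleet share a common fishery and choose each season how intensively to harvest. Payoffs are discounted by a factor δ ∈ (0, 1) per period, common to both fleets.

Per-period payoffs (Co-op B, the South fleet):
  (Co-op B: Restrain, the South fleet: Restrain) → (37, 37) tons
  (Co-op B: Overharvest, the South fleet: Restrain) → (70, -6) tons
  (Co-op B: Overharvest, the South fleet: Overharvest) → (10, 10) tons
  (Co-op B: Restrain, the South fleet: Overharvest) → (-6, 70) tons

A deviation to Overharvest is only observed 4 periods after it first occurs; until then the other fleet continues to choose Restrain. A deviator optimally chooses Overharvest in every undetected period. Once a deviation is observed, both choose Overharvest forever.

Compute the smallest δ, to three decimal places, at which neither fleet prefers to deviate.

0.861

The best deviation is to choose Overharvest for all 4 undetected periods, earning 70 each, then 10 forever once detected.
Deviation value: 70(1−δ^4)/(1−δ) + 10δ^4/(1−δ); cooperation value: 37/(1−δ).
IC: 37 ≥ 70(1−δ^4) + 10δ^4 = 70 − 60δ^4.
So δ^4 ≥ 33/60 = 11/20, giving δ ≥ (11/20)^(1/4) ≈ 0.861.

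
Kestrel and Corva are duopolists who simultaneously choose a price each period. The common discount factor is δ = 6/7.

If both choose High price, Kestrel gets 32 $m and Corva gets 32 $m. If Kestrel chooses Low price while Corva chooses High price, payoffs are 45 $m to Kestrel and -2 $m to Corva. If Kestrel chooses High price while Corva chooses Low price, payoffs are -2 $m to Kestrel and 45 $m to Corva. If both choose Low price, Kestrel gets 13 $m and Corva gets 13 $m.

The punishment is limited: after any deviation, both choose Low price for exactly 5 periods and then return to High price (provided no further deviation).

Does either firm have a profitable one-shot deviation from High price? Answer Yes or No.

A one-shot deviation gives 45 now, then 13 for 5 periods, then back to 32.
Gain from deviating: (45−32) today; loss: (32−13) in each of the next 5 periods.
No-deviation condition: (32−13)(δ+…+δ^5) ≥ 45−32, i.e. δ+…+δ^5 ≥ 13/19.
At δ = 6/7: δ+…+δ^5 = 3.2240 ≥ 0.6842.
So cooperation is sustainable.

No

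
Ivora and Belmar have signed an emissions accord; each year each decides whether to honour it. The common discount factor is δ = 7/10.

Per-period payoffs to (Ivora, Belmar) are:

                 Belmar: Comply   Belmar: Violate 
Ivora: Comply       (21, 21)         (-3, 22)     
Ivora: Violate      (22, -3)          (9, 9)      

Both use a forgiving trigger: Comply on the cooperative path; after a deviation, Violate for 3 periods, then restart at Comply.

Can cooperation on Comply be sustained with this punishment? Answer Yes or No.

Yes

Comparing payoff streams over the 4 periods until play realigns: cooperate → 21(1+δ+…+δ^3); deviate → 22 + 9(δ+…+δ^3).
Cooperation is sustained iff (21−9)(δ+…+δ^3) ≥ 22−21.
δ+…+δ^3 = 7/10·(1−(7/10)^3)/(1−7/10) = 1.5330, and (22−21)/(21−9) = 0.0833.
1.5330 ≥ 0.0833, so cooperation is sustainable.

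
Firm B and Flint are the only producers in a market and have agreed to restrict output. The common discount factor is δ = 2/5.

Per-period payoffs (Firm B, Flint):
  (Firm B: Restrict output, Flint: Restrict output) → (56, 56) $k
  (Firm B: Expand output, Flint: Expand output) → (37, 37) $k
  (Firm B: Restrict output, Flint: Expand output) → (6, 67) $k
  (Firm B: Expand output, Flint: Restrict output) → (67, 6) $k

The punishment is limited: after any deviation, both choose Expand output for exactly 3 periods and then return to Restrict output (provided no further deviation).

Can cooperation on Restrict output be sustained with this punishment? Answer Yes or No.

A one-shot deviation gives 67 now, then 37 for 3 periods, then back to 56.
Gain from deviating: (67−56) today; loss: (56−37) in each of the next 3 periods.
No-deviation condition: (56−37)(δ+…+δ^3) ≥ 67−56, i.e. δ+…+δ^3 ≥ 11/19.
At δ = 2/5: δ+…+δ^3 = 0.6240 ≥ 0.5789.
So cooperation is sustainable.

Yes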